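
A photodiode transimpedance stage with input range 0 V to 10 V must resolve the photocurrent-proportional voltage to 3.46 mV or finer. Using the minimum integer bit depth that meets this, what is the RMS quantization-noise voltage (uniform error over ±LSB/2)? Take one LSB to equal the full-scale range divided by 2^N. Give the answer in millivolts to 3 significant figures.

V_FS = 10 V.
Need 2^N ≥ 10 V / 3.46 mV = 2890 → N_min = 12.
Step size = 10/4096 V = 2.4414 mV.
V_rms = LSB/√12 = 0.705 mV.

0.705 mV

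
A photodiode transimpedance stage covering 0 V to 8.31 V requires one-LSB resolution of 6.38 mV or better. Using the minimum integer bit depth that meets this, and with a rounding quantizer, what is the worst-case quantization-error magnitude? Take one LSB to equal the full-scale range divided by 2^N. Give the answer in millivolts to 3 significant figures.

Range is 8.31 V.
Required number of levels: 8.31/6.38 mV = 1302.5; smallest N with 2^N ≥ that is 11.
Step size = 8.31/2048 V = 4.0576 mV.
Max error for round-to-nearest is LSB/2 = 2.03 mV.

2.03 mV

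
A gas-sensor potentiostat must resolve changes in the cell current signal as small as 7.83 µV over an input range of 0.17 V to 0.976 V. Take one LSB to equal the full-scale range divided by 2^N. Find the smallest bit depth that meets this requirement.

Full-scale range = 0.976 V − (0.17 V) = 0.806 V.
Need 2^N ≥ 0.806 V / 7.83 µV = 102900 → N_min = 17.

17 bits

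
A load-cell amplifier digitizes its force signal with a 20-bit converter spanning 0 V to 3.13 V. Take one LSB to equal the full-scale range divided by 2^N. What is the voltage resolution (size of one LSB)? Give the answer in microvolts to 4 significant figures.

2.985 µV

Span = 3.13 V.
2^20 = 1048576 levels.
LSB = 3.13 V / 2^20 = 2.985 µV.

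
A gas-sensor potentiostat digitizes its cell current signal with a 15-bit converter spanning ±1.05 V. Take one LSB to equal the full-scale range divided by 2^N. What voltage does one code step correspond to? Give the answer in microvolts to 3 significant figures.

64.1 µV

The full-scale span is 1.05 − (-1.05) = 2.1 V.
Number of codes = 2^15 = 32768.
Step size = 2.1/32768 V = 64.1 µV.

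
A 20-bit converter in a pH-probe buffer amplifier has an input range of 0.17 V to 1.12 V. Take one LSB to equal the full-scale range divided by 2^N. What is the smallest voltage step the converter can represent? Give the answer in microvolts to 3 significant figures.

0.906 µV

Span: 1.12 V − (0.17 V) = 0.95 V.
Number of codes = 2^20 = 1048576.
One LSB is 0.95 V / 1048576 = 0.906 µV.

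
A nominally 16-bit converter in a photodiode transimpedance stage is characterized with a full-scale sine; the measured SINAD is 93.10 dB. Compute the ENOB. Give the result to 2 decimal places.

15.17 bits

ENOB = (93.10 − 1.76)/6.02 = 15.1728 bits.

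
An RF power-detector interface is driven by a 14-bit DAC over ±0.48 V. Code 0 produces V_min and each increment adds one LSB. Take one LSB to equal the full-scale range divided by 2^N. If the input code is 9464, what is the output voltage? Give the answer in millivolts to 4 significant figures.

Range = 0.48 − (-0.48) = 0.96 V. LSB = 0.96 V / 2^14.
V_out = -0.48 + 9464 × (0.96/16384) V
      = -0.48 + 0.554531 = 0.0745313 V.

74.53 mV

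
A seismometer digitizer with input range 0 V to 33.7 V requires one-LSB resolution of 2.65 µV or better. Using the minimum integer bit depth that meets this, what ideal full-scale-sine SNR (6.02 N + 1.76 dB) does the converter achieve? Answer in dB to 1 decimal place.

V_FS = 33.7 V.
Levels needed ≥ 33.7/2.65 µV = 1.272e7. 2^24 = 16777216 suffices, so N_min = 24.
SNR = 6.02 × 24 + 1.76 = 146.24 dB.

146.2 dB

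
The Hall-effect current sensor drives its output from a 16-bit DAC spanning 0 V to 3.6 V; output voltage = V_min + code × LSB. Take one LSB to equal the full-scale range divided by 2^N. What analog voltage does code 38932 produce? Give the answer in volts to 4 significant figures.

2.139 V

Full-scale range = 3.6 V. LSB = 3.6 V / 2^16.
Output = V_min + (38932/65536) × range = 0 + 0.594055 × 3.6 V
      = 0 V + 2.13860 V = 2.13860 V.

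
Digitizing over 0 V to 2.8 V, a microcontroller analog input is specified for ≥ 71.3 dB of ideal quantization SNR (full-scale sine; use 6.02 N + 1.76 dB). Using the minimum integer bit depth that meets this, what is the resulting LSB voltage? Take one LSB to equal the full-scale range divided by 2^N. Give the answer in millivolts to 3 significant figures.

V_FS = 2.8 V.
Required N = ⌈(71.3 − 1.76)/6.02⌉ = ⌈11.551⌉ = 12.
LSB = 2.8 V / 2^12 = 0.684 mV.

0.684 mV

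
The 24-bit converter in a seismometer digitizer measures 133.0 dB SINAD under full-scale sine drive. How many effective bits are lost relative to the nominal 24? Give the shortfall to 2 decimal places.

ENOB = (SINAD − 1.76)/6.02 = (133.0 − 1.76)/6.02 = 21.8007 bits.
24 − 21.8007 = 2.20 bits below nominal.

2.20 bits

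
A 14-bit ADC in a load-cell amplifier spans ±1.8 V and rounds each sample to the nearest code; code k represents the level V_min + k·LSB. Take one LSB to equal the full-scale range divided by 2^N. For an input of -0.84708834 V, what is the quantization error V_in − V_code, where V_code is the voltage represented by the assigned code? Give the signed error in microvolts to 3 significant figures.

The full-scale span is 1.8 − (-1.8) = 3.6 V. LSB = 3.6 V / 2^14 ≈ 219.7 µV.
Position in LSBs: (-0.84708834 − (-1.8)) × 16384/3.6 = 4336.8068; rounding gives k = 4337.
V_code = -1.8 + (4337/16384) × 3.6 = -0.84704589844 V.
Error = V_in − V_code = -0.84708834 − (-0.84704589844) = −42.4 µV.

−42.4 µV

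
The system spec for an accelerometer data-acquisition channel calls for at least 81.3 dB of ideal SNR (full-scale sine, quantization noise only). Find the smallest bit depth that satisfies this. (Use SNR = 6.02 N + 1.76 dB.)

14 bits

Solving 6.02 N ≥ 81.3 − 1.76: N ≥ 13.213. Round up → N = 14.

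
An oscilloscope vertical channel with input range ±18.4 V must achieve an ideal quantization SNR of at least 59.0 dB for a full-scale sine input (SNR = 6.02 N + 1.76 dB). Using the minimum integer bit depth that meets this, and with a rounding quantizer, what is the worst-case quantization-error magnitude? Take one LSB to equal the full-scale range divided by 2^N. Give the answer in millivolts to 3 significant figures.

The full-scale span is 18.4 − (-18.4) = 36.8 V.
Solving 6.02 N ≥ 59.0 − 1.76: N ≥ 9.508. Round up → N = 10.
LSB = 36.8 V / 2^10 = 35.938 mV.
Half an LSB is 18.0 mV.

18.0 mV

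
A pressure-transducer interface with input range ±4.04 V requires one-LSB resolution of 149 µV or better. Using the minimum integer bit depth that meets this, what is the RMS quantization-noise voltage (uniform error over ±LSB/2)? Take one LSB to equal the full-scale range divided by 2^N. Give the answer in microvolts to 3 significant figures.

Full-scale range = 4.04 V − (-4.04 V) = 8.08 V.
Levels needed ≥ 8.08/149 µV = 54230. 2^16 = 65536 suffices, so N_min = 16.
One LSB is 8.08 V / 65536 = 123.29 µV.
σ_q = LSB/√12 = 123.29 µV/3.4641 = 35.6 µV.

35.6 µV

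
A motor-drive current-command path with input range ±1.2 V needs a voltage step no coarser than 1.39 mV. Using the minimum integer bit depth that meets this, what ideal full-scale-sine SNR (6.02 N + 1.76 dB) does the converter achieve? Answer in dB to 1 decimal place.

Span: 1.2 V − (-1.2 V) = 2.4 V.
Need 2^N ≥ 2.4 V / 1.39 mV = 1727 → N_min = 11.
6.02(11) + 1.76 = 67.98 dB.

68.0 dB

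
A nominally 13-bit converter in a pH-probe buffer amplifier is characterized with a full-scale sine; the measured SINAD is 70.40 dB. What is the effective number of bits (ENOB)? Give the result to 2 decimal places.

Inverting SNR = 6.02 N + 1.76: N_eff = (70.40 − 1.76)/6.02 = 11.4020.

11.40 bits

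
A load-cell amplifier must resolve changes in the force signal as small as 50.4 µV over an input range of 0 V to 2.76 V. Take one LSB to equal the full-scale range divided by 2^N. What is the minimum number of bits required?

Full-scale range = 2.76 V.
2.76 V / 50.4 µV = 54760. Since 2^15 = 32768 and 2^16 = 65536, N = 16.

16 bits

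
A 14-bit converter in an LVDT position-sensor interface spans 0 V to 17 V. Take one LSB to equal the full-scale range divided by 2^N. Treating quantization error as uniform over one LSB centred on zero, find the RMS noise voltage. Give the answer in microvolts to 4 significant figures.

299.5 µV

V_FS = 17 V.
One LSB is 17 V / 16384 = 1.03760 mV.
V_rms = LSB/√12 = 1.03760 mV / √12 = 299.5 µV.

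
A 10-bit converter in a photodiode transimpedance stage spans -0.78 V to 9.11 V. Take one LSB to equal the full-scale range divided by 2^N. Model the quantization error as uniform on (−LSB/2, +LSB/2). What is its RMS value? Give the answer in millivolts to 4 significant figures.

The full-scale span is 9.11 − (-0.78) = 9.89 V.
LSB = 9.89 V / 2^10 = 9.65820 mV.
For a uniform distribution on [−LSB/2, +LSB/2], V_rms = LSB/√12 = 9.65820 mV/3.4641 = 2.788 mV.

2.788 mV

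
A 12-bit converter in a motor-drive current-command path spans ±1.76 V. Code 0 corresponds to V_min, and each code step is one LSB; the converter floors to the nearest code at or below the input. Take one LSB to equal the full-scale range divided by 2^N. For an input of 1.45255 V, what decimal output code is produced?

3738

The full-scale span is 1.76 − (-1.76) = 3.52 V. LSB = 3.52 V / 2^12 ≈ 0.8594 mV.
code = ⌊(V_in − V_min)/LSB⌋ = ⌊(V_in − V_min) × 2^12 / range⌋
     = ⌊(1.45255 − (-1.76)) × 4096 / 3.52⌋ = ⌊3.21255 × 4096/3.52⌋
     = ⌊3738.240⌋ = 3738.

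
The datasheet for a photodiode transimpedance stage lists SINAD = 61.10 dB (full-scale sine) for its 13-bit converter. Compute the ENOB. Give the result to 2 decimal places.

(61.10 − 1.76) / 6.02 = 59.34/6.02 = 9.8571 effective bits.

9.86 bits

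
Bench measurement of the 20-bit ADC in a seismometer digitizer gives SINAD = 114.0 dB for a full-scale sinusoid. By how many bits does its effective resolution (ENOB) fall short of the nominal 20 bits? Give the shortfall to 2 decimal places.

1.36 bits

N_eff = (114.0 − 1.76)/6.02 = 18.6445 bits.
20 − 18.6445 = 1.36 bits below nominal.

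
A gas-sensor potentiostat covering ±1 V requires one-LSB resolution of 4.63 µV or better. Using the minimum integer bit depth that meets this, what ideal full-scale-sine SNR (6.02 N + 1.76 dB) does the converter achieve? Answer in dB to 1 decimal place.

Span: 1 V − (-1 V) = 2 V.
2 V / 4.63 µV = 432000. Since 2^18 = 262144 and 2^19 = 524288, N = 19.
Ideal SNR at N = 19: 6.02·19 + 1.76 = 116.1 dB.

116.1 dB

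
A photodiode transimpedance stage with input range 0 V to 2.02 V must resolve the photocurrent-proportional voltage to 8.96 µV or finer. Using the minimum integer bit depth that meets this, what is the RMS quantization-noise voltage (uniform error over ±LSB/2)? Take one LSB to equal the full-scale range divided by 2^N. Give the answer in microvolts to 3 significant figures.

V_FS = 2.02 V.
Levels needed ≥ 2.02/8.96 µV = 225400. 2^18 = 262144 suffices, so N_min = 18.
LSB = 2.02 V ÷ 2^18 = 2.02/262144 V = 7.7057 µV.
RMS noise = LSB/√12 = 2.22 µV.

2.22 µV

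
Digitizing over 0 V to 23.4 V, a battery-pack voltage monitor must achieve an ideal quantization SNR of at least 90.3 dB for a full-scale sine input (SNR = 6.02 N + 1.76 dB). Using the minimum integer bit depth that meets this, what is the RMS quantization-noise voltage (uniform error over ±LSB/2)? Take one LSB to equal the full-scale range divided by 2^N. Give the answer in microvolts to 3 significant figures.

Full-scale range = 23.4 V.
N ≥ (90.3 − 1.76)/6.02 = 14.708 → N_min = 15.
LSB = 23.4 V ÷ 2^15 = 23.4/32768 V = 0.71411 mV.
σ_q = LSB/√12 = 0.71411 mV/3.4641 = 206 µV.

206 µV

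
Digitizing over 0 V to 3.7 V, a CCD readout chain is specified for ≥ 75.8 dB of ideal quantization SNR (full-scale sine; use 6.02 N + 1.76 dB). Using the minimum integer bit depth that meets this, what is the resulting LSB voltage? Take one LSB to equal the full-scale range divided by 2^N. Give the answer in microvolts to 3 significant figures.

452 µV

Range is 3.7 V.
6.02 N + 1.76 ≥ 75.8 gives N ≥ 12.299, so the minimum integer is 13.
Step size = 3.7/8192 V = 452 µV.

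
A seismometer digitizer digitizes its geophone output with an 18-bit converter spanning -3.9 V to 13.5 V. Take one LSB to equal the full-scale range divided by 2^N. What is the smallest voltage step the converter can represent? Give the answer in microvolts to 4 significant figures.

66.38 µV

Full-scale range = 13.5 V − (-3.9 V) = 17.4 V.
There are 2^18 = 262144 steps.
LSB = 17.4 V ÷ 2^18 = 17.4/262144 V = 66.38 µV.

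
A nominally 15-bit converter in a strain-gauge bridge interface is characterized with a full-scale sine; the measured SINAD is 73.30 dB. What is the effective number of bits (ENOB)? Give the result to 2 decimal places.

ENOB = (SINAD − 1.76) / 6.02 = (73.30 − 1.76) / 6.02 = 71.54 / 6.02 = 11.8837.

11.88 bits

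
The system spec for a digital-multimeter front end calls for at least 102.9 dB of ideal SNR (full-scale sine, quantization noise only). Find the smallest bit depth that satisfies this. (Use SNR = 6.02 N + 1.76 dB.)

6.02 N + 1.76 ≥ 102.9 gives N ≥ 16.801, so the minimum integer is 17.

17 bits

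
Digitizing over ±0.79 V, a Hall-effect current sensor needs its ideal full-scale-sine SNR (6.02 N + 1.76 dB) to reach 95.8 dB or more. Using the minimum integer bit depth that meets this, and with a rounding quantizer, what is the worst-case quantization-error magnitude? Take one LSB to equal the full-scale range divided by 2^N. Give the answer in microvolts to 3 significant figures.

Full-scale range = 0.79 V − (-0.79 V) = 1.58 V.
N ≥ (95.8 − 1.76)/6.02 = 15.621 → N_min = 16.
LSB = 1.58 V ÷ 2^16 = 1.58/65536 V = 24.109 µV.
Half an LSB is 12.1 µV.

12.1 µV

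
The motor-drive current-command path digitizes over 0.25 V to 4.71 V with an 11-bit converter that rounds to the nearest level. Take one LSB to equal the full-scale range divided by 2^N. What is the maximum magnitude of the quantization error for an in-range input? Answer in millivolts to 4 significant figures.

1.089 mV

Range = 4.71 − (0.25) = 4.46 V.
One LSB is 4.46 V / 2048 = 2.17773 mV.
Worst-case error for round-to-nearest is half an LSB: 1.089 mV.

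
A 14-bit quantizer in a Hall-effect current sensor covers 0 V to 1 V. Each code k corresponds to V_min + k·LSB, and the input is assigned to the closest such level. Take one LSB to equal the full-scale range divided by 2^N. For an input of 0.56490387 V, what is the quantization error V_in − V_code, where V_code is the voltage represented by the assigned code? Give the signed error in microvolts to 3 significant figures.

Span = 1 V. LSB = 1 V / 2^14 ≈ 61.04 µV.
Position in LSBs: (0.56490387 − (0)) × 16384/1 = 9255.3850; rounding gives k = 9255.
Reconstructed level: 0 + 9255 × 1/16384 V = 0.56488037109 V.
Error = V_in − V_code = 0.56490387 − (0.56488037109) = +23.5 µV.

+23.5 µV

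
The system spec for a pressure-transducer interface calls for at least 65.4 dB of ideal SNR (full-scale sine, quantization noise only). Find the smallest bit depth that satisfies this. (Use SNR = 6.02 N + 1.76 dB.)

11 bits

6.02 N + 1.76 ≥ 65.4 gives N ≥ 10.571, so the minimum integer is 11.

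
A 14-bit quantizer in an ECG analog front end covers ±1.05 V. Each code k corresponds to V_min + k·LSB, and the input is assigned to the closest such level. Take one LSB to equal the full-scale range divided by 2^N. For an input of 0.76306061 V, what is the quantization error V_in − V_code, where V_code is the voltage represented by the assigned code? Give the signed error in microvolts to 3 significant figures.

+41.8 µV

Span: 1.05 V − (-1.05 V) = 2.1 V. LSB = 2.1 V / 2^14 ≈ 128.2 µV.
(0.76306061 − (-1.05)) / LSB = 1.81306061 × 16384/2.1 = 14145.3262. Nearest integer: k = 14145.
V_code = V_min + k × range/2^14 = -1.05 + 14145 × 2.1/16384 = 0.76301879883 V.
Error = V_in − V_code = 0.76306061 − (0.76301879883) = +41.8 µV.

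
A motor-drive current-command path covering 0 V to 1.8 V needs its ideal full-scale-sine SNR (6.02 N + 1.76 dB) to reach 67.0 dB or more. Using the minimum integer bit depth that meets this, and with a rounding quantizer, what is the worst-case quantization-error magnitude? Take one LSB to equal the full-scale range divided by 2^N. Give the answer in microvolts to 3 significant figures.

Range is 1.8 V.
6.02 N + 1.76 ≥ 67.0 gives N ≥ 10.837, so the minimum integer is 11.
LSB = 1.8 V ÷ 2^11 = 1.8/2048 V = 0.87891 mV.
Max error for round-to-nearest is LSB/2 = 439 µV.

439 µV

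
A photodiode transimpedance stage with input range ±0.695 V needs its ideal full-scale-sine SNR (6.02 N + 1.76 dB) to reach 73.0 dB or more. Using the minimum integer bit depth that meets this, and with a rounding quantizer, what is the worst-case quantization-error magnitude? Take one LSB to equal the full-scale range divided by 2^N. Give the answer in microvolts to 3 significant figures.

Range = 0.695 − (-0.695) = 1.39 V.
N ≥ (73.0 − 1.76)/6.02 = 11.834 → N_min = 12.
Step size = 1.39/4096 V = 339.36 µV.
|e|_max = LSB/2 = 170 µV.

170 µV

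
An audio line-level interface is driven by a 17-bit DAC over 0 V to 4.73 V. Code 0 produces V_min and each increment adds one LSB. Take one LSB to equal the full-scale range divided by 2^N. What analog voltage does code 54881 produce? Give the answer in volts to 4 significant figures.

Full-scale range = 4.73 V. LSB = 4.73 V / 2^17.
V_out = V_min + code × LSB = 0 V + 54881 × 4.73 V / 131072
      = 0 + 1.98049 = 1.98049 V.

1.980 V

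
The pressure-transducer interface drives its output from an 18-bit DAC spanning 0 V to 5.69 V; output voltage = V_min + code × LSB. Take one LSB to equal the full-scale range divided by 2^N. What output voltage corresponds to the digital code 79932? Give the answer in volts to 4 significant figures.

Range is 5.69 V. LSB = 5.69 V / 2^18.
V_out = V_min + code × LSB = 0 V + 79932 × 5.69 V / 262144
      = 0 V + 1.73497 V = 1.73497 V.

1.735 V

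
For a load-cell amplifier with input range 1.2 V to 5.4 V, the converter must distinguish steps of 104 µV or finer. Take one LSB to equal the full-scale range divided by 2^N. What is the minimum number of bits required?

16 bits

Range = 5.4 − (1.2) = 4.2 V.
Need 2^N ≥ 4.2 V / 104 µV = 40380 → N_min = 16.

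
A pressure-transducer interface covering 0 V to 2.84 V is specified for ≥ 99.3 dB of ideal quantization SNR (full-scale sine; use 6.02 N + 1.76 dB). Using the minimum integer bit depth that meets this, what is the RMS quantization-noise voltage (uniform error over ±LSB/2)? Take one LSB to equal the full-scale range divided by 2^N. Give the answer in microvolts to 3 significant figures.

6.25 µV

Full-scale range = 2.84 V.
Solving 6.02 N ≥ 99.3 − 1.76: N ≥ 16.203. Round up → N = 17.
Step size = 2.84/131072 V = 21.667 µV.
RMS noise = LSB/√12 = 6.25 µV.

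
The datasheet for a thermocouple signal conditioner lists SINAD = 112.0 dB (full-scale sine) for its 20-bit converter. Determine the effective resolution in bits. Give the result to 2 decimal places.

18.31 bits

(112.0 − 1.76) / 6.02 = 110.24/6.02 = 18.3123 effective bits.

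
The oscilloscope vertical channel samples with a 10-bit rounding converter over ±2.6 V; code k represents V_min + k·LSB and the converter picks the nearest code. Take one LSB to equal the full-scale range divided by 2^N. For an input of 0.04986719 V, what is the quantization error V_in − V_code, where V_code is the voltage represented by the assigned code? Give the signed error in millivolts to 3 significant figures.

−0.914 mV

Full-scale range = 2.6 V − (-2.6 V) = 5.2 V. LSB = 5.2 V / 2^10 ≈ 5.078 mV.
(0.04986719 − (-2.6)) / LSB = 2.64986719 × 1024/5.2 = 521.8200. Nearest integer: k = 522.
V_code = -2.6 + (522/1024) × 5.2 = 0.05078125000 V.
Error = V_in − V_code = 0.04986719 − (0.05078125000) = −0.914 mV.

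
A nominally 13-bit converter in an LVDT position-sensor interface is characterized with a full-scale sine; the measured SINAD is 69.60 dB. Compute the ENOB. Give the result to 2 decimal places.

Inverting SNR = 6.02 N + 1.76: N_eff = (69.60 − 1.76)/6.02 = 11.2691.

11.27 bits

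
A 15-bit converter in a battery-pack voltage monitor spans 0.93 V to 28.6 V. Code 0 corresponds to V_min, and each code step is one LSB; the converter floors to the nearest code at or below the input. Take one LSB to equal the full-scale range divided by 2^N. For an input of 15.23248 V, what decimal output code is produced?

16937

The full-scale span is 28.6 − (0.93) = 27.67 V. LSB = 27.67 V / 2^15 ≈ 0.8444 mV.
code = ⌊(V_in − V_min)/LSB⌋ = ⌊(V_in − V_min) × 2^15 / range⌋
     = ⌊(15.23248 − (0.93)) × 32768 / 27.67⌋ = ⌊14.30248 × 32768/27.67⌋
     = ⌊16937.610⌋ = 16937.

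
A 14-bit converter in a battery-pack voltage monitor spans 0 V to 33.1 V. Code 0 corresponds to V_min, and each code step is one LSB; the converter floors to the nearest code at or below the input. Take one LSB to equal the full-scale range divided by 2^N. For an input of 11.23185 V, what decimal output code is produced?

5559

Full-scale range = 33.1 V. LSB = 33.1 V / 2^14 ≈ 2.020 mV.
V_in − V_min = 11.23185 − (0) = 11.23185 V.
Divide by LSB: 11.23185 × 16384/33.1 = 5559.5961.
Truncating gives code 5559.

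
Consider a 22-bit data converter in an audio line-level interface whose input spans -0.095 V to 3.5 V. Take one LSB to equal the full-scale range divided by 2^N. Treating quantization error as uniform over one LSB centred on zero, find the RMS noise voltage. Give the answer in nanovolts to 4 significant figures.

Full-scale range = 3.5 V − (-0.095 V) = 3.595 V.
Step size = 3.595/4194304 V = 0.857115 µV.
RMS of a uniform error over width LSB is LSB/√12 = 247.4 nV.

247.4 nV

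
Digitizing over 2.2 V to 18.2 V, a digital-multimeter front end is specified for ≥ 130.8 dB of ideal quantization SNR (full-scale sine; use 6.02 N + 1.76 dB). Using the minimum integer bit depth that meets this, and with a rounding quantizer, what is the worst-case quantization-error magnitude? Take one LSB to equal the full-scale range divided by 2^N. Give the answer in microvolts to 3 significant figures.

1.91 µV

Span: 18.2 V − (2.2 V) = 16 V.
6.02 N + 1.76 ≥ 130.8 gives N ≥ 21.435, so the minimum integer is 22.
Step size = 16/4194304 V = 3.8147 µV.
Max error for round-to-nearest is LSB/2 = 1.91 µV.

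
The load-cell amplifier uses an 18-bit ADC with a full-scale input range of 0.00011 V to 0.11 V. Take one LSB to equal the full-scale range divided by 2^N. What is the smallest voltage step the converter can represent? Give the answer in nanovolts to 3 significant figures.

Range = 0.11 − (0.00011) = 0.10989 V.
There are 2^18 = 262144 steps.
LSB = 0.10989 V / 2^18 = 419 nV.

419 nV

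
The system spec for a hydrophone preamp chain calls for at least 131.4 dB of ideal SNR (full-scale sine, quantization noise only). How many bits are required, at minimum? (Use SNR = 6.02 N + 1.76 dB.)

22 bits

Solving 6.02 N ≥ 131.4 − 1.76: N ≥ 21.535. Round up → N = 22.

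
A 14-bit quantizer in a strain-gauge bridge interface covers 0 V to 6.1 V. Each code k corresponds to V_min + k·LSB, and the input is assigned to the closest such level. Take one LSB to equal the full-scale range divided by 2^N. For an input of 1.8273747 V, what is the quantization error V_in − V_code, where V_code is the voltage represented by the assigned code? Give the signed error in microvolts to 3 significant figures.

+55.4 µV

Range is 6.1 V. LSB = 6.1 V / 2^14 ≈ 372.3 µV.
(V_in − V_min)/LSB = (1.8273747 − (0)) × 16384/6.1 = 4908.1487 → nearest code k = 4908.
V_code = V_min + k × range/2^14 = 0 + 4908 × 6.1/16384 = 1.8273193359 V.
V_in − V_code = 1.8273747 − (1.8273193359) = +55.4 µV.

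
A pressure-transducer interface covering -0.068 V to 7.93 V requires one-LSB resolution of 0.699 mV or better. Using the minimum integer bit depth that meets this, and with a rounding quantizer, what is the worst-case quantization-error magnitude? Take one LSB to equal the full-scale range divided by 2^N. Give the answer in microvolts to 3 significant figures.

The full-scale span is 7.93 − (-0.068) = 7.998 V.
7.998 V / 0.699 mV = 11440. Since 2^13 = 8192 and 2^14 = 16384, N = 14.
Step size = 7.998/16384 V = 488.16 µV.
Max error for round-to-nearest is LSB/2 = 244 µV.

244 µV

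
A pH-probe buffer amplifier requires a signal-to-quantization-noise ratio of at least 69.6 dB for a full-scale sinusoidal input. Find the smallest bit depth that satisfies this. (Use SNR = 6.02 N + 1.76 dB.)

N ≥ (69.6 − 1.76)/6.02 = 11.269 → N_min = 12.

12 bits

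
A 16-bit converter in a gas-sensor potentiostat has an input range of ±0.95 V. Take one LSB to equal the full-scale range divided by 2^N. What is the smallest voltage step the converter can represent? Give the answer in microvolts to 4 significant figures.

28.99 µV

Range = 0.95 − (-0.95) = 1.9 V.
2^16 = 65536 levels.
One LSB is 1.9 V / 65536 = 28.99 µV.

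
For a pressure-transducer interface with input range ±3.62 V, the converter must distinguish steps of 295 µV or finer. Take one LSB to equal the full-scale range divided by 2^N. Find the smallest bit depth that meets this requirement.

Full-scale range = 3.62 V − (-3.62 V) = 7.24 V.
7.24 V / 295 µV = 24540. Since 2^14 = 16384 and 2^15 = 32768, N = 15.

15 bits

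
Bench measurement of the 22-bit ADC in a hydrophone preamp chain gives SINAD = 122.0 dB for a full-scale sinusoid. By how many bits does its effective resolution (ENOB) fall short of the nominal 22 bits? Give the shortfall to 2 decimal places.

2.03 bits

Effective bits = (122.0 − 1.76)/6.02 = 19.9734.
Lost resolution: 22 − 19.9734 = 2.0266 bits.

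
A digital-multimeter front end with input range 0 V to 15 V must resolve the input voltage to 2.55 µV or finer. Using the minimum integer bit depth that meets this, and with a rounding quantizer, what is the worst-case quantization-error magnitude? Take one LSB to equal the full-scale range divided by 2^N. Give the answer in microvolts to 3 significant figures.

0.894 µV

V_FS = 15 V.
15 V / 2.55 µV = 5.882e6. Since 2^22 = 4194304 and 2^23 = 8388608, N = 23.
Step size = 15/8388608 V = 1.7881 µV.
Half an LSB is 0.894 µV.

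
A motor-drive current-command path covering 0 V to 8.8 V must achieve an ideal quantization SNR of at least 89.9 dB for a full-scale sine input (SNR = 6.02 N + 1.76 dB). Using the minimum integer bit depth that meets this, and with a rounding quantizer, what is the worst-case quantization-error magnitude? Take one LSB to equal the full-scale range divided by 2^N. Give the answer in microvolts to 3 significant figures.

134 µV

Span = 8.8 V.
N ≥ (89.9 − 1.76)/6.02 = 14.641 → N_min = 15.
LSB = 8.8 V / 2^15 = 268.55 µV.
|e|_max = LSB/2 = 134 µV.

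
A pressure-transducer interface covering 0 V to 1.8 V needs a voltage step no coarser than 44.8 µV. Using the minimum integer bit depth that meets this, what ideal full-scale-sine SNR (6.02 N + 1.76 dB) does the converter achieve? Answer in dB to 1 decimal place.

V_FS = 1.8 V.
1.8 V / 44.8 µV = 40180. Since 2^15 = 32768 and 2^16 = 65536, N = 16.
6.02(16) + 1.76 = 98.08 dB.

98.1 dB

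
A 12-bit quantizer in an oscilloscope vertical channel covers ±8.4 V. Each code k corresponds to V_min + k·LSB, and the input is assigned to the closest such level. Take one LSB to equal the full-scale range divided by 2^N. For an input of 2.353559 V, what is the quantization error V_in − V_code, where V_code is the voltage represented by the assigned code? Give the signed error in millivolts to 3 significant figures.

−0.738 mV

Full-scale range = 8.4 V − (-8.4 V) = 16.8 V. LSB = 16.8 V / 2^12 ≈ 4.102 mV.
(2.353559 − (-8.4)) / LSB = 10.753559 × 4096/16.8 = 2621.8201. Nearest integer: k = 2622.
V_code = V_min + k × range/2^12 = -8.4 + 2622 × 16.8/4096 = 2.354296875 V.
V_in − V_code = 2.353559 − (2.354296875) = −0.738 mV.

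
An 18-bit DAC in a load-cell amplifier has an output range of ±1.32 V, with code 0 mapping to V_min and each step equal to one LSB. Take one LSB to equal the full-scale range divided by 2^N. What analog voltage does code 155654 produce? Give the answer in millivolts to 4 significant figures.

247.6 mV

Full-scale range = 1.32 V − (-1.32 V) = 2.64 V. LSB = 2.64 V / 2^18.
Output = V_min + (155654/262144) × range = -1.32 + 0.593773 × 2.64 V
      = -1.32 V + 1.56756 V = 0.247560 V.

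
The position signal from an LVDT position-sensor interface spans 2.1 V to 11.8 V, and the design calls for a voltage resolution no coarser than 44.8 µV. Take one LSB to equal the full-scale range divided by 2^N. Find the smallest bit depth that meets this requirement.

Full-scale range = 11.8 V − (2.1 V) = 9.7 V.
Levels needed ≥ 9.7/44.8 µV = 216500. 2^18 = 262144 suffices, so N_min = 18.

18 bits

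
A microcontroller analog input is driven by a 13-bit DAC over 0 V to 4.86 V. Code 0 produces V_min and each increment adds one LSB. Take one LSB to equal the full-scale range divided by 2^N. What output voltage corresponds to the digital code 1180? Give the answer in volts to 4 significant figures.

Full-scale range = 4.86 V. LSB = 4.86 V / 2^13.
V_out = 0 + 1180 × (4.86/8192) V
      = 0 V + 0.700049 V = 0.700049 V.

0.7000 V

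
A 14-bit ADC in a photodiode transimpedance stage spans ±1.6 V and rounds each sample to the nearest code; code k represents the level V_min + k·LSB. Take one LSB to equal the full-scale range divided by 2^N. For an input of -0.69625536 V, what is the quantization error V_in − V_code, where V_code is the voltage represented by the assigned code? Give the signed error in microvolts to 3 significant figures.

+33.7 µV

The full-scale span is 1.6 − (-1.6) = 3.2 V. LSB = 3.2 V / 2^14 ≈ 195.3 µV.
Position in LSBs: (-0.69625536 − (-1.6)) × 16384/3.2 = 4627.1726; rounding gives k = 4627.
V_code = V_min + k × range/2^14 = -1.6 + 4627 × 3.2/16384 = -0.69628906250 V.
e = -0.69625536 − (-0.69628906250) = +33.7 µV.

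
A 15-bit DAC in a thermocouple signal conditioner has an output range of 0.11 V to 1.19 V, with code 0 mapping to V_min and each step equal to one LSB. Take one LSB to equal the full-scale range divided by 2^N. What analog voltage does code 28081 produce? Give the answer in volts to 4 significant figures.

1.036 V

Span: 1.19 V − (0.11 V) = 1.08 V. LSB = 1.08 V / 2^15.
V_out = 0.11 + 28081 × (1.08/32768) V
      = 0.11 V + 0.925521 V = 1.03552 V.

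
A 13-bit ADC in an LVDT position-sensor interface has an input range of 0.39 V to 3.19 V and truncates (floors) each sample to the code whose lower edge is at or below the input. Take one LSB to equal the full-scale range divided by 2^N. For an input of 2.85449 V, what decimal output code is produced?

Span: 3.19 V − (0.39 V) = 2.8 V. LSB = 2.8 V / 2^13 ≈ 341.8 µV.
code = ⌊(V_in − V_min)/LSB⌋ = ⌊(V_in − V_min) × 2^13 / range⌋
     = ⌊(2.85449 − (0.39)) × 8192 / 2.8⌋ = ⌊2.46449 × 8192/2.8⌋
     = ⌊7210.394⌋ = 7210.

7210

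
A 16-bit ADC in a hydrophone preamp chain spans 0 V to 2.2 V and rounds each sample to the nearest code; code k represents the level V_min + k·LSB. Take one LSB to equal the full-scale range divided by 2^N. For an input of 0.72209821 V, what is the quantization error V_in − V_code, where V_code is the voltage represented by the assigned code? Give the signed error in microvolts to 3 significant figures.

−11.8 µV

Span = 2.2 V. LSB = 2.2 V / 2^16 ≈ 33.57 µV.
(V_in − V_min)/LSB = (0.72209821 − (0)) × 65536/2.2 = 21510.6492 → nearest code k = 21511.
V_code = V_min + k × range/2^16 = 0 + 21511 × 2.2/65536 = 0.72210998535 V.
e = 0.72209821 − (0.72210998535) = −11.8 µV.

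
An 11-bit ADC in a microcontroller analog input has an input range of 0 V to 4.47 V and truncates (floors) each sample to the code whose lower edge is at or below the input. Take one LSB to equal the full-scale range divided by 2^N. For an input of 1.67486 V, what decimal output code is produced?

Range is 4.47 V. LSB = 4.47 V / 2^11 ≈ 2.183 mV.
code = ⌊(V_in − V_min)/LSB⌋ = ⌊(V_in − V_min) × 2^11 / range⌋
     = ⌊(1.67486 − (0)) × 2048 / 4.47⌋ = ⌊1.67486 × 2048/4.47⌋
     = ⌊767.363⌋ = 767.

767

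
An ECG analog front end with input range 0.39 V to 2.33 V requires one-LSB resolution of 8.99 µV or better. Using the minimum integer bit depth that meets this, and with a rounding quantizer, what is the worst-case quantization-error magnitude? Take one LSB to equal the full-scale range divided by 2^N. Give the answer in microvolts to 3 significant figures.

3.70 µV

Range = 2.33 − (0.39) = 1.94 V.
Need 2^N ≥ 1.94 V / 8.99 µV = 215800 → N_min = 18.
LSB = 1.94 V ÷ 2^18 = 1.94/262144 V = 7.4005 µV.
Half an LSB is 3.70 µV.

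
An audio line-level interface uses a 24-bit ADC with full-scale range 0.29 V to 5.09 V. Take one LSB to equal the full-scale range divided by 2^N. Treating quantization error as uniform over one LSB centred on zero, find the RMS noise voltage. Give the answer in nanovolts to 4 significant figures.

82.59 nV

Span: 5.09 V − (0.29 V) = 4.8 V.
LSB = 4.8 V / 2^24 = 286.102 nV.
σ_q = LSB/√12 = 286.102 nV/3.4641 = 82.59 nV.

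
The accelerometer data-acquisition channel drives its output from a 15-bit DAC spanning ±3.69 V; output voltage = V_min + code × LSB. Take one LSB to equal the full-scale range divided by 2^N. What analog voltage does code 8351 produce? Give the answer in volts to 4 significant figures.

-1.809 V

The full-scale span is 3.69 − (-3.69) = 7.38 V. LSB = 7.38 V / 2^15.
V_out = V_min + code × LSB = -3.69 V + 8351 × 7.38 V / 32768
      = -3.69 V + 1.88081 V = -1.80919 V.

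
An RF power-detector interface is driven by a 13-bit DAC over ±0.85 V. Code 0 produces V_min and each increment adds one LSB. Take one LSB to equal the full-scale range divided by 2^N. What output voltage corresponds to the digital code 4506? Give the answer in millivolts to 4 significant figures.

85.08 mV

Range = 0.85 − (-0.85) = 1.7 V. LSB = 1.7 V / 2^13.
Output = V_min + (4506/8192) × range = -0.85 + 0.550049 × 1.7 V
      = -0.85 + 0.935083 = 0.0850830 V.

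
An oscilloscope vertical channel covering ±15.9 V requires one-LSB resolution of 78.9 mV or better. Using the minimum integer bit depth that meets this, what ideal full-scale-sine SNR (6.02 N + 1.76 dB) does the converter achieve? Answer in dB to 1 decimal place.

55.9 dB

The full-scale span is 15.9 − (-15.9) = 31.8 V.
Levels needed ≥ 31.8/78.9 mV = 403.0. 2^9 = 512 suffices, so N_min = 9.
SNR = 6.02 × 9 + 1.76 = 55.94 dB.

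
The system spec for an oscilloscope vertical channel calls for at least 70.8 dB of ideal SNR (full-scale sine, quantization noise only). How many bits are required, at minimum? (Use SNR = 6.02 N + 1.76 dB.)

12 bits

6.02 N + 1.76 ≥ 70.8 gives N ≥ 11.468, so the minimum integer is 12.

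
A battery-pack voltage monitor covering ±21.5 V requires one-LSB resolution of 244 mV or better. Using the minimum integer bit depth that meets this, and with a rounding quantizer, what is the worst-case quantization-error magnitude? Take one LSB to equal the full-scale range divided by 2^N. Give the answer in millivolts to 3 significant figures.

The full-scale span is 21.5 − (-21.5) = 43 V.
43 V / 244 mV = 176.2. Since 2^7 = 128 and 2^8 = 256, N = 8.
LSB = 43 V ÷ 2^8 = 43/256 V = 167.97 mV.
Half an LSB is 84.0 mV.

84.0 mV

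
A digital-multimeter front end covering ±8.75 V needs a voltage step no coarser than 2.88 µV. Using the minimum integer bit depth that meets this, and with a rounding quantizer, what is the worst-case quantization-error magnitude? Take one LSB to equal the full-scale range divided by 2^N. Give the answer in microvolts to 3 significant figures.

1.04 µV

Span: 8.75 V − (-8.75 V) = 17.5 V.
Levels needed ≥ 17.5/2.88 µV = 6.076e6. 2^23 = 8388608 suffices, so N_min = 23.
One LSB is 17.5 V / 8388608 = 2.0862 µV.
|e|_max = LSB/2 = 1.04 µV.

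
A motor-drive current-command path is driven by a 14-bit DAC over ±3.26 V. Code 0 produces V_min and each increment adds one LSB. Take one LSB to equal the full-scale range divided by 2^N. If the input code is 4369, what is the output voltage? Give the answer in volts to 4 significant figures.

-1.521 V

Range = 3.26 − (-3.26) = 6.52 V. LSB = 6.52 V / 2^14.
V_out = -3.26 + 4369 × (6.52/16384) V
      = -3.26 V + 1.73864 V = -1.52136 V.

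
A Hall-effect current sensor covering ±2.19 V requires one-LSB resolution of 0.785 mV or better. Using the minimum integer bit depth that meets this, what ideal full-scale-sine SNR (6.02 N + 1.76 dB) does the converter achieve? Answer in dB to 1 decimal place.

80.0 dB

Span: 2.19 V − (-2.19 V) = 4.38 V.
Need 2^N ≥ 4.38 V / 0.785 mV = 5580 → N_min = 13.
6.02(13) + 1.76 = 80.02 dB.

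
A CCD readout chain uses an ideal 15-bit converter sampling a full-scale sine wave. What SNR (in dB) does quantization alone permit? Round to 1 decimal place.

92.1 dB

6.02(15) + 1.76 = 90.30 + 1.76 = 92.06 dB.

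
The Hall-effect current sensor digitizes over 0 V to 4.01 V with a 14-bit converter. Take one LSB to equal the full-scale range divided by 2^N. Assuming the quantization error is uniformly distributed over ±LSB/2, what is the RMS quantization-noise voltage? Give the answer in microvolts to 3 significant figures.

Range is 4.01 V.
One LSB is 4.01 V / 16384 = 244.75 µV.
RMS of a uniform error over width LSB is LSB/√12 = 70.7 µV.

70.7 µV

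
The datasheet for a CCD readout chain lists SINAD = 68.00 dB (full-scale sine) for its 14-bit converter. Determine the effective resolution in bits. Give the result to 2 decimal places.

Inverting SNR = 6.02 N + 1.76: N_eff = (68.00 − 1.76)/6.02 = 11.0033.

11.00 bits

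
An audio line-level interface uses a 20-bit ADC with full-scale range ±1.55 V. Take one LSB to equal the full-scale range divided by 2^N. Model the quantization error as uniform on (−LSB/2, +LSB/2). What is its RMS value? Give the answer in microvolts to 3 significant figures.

0.853 µV

The full-scale span is 1.55 − (-1.55) = 3.1 V.
LSB = 3.1 V / 2^20 = 2.9564 µV.
RMS of a uniform error over width LSB is LSB/√12 = 0.853 µV.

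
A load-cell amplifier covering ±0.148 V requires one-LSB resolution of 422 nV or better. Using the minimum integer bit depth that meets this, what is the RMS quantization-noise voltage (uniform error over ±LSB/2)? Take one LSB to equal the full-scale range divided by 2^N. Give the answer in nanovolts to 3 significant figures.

Range = 0.148 − (-0.148) = 0.296 V.
0.296 V / 422 nV = 701400. Since 2^19 = 524288 and 2^20 = 1048576, N = 20.
One LSB is 0.296 V / 1048576 = 282.29 nV.
V_rms = LSB/√12 = 81.5 nV.

81.5 nV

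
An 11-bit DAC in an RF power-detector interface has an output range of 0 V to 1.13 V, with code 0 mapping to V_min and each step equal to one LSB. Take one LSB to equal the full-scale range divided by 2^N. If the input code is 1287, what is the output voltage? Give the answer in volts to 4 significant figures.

0.7101 V

V_FS = 1.13 V. LSB = 1.13 V / 2^11.
V_out = 0 + 1287 × (1.13/2048) V
      = 0 V + 0.710112 V = 0.710112 V.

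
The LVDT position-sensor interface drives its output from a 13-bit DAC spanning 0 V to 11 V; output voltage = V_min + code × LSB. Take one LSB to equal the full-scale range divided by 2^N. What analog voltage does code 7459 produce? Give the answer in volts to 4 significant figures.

10.02 V

Full-scale range = 11 V. LSB = 11 V / 2^13.
V_out = 0 + 7459 × (11/8192) V
      = 0 V + 10.0157 V = 10.0157 V.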